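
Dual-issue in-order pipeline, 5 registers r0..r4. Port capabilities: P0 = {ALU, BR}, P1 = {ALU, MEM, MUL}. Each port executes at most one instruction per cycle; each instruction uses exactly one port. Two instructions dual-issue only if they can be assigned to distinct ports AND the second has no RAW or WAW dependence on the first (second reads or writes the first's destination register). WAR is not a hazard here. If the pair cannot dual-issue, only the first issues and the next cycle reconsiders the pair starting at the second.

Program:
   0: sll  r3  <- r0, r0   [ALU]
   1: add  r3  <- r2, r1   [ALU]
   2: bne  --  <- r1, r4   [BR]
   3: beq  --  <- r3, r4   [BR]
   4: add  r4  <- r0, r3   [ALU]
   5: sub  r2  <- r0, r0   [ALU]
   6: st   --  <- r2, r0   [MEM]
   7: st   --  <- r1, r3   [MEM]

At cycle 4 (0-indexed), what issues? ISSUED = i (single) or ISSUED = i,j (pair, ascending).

ISSUED = 6

0. sll @i0  | WAW r3
1. add/bne @i1/i2  | pair
2. beq/add @i3/i4  | pair
3. sub @i5  | RAW r2
4. st @i6  | no-port MEM/MEM
5. st @i7  | tail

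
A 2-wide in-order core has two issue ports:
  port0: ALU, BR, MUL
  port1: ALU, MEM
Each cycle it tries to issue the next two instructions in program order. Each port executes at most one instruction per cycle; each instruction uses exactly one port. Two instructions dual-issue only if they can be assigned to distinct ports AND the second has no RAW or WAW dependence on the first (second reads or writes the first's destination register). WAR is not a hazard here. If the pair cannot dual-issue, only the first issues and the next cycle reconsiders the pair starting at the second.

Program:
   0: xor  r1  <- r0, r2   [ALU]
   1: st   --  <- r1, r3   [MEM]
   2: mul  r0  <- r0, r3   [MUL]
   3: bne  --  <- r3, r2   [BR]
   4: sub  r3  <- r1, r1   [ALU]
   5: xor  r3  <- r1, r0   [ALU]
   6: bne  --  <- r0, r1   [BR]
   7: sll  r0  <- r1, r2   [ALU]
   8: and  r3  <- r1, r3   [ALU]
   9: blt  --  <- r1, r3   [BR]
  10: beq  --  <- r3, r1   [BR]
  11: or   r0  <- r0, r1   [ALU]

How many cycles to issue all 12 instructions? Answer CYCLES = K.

0. xor @i0  | RAW r1
1. st mul @i1,i2  | 2-wide
2. bne sub @i3,i4  | 2-wide
3. xor bne @i5,i6  | 2-wide
4. sll and @i7,i8  | 2-wide
5. blt @i9  | no-port BR/BR
6. beq or @i10,i11  | 2-wide

CYCLES = 7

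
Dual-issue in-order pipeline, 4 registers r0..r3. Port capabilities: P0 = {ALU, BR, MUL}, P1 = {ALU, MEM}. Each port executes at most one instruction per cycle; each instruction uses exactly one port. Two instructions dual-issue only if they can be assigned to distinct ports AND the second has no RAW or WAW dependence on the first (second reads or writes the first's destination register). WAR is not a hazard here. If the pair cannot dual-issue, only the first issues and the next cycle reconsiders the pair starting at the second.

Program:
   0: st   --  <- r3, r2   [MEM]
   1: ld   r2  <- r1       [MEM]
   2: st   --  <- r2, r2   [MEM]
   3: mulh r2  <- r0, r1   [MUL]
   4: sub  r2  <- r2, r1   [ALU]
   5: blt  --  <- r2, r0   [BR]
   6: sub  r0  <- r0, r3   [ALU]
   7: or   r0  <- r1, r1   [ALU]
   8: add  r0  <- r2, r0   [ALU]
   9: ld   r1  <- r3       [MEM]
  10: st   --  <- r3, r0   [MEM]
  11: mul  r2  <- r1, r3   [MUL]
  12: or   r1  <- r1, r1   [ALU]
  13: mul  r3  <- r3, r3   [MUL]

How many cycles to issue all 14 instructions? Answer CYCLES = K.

CYCLES = 9

0. st.MEM @i0  | no-port MEM/MEM
1. ld.MEM @i1  | no-port MEM/MEM
2. st.MEM+mulh.MUL @i2/i3  | pair
3. sub.ALU @i4  | RAW r2
4. blt.BR+sub.ALU @i5/i6  | pair
5. or.ALU @i7  | RAW+WAW r0
6. add.ALU+ld.MEM @i8/i9  | pair
7. st.MEM+mul.MUL @i10/i11  | pair
8. or.ALU+mul.MUL @i12/i13  | pair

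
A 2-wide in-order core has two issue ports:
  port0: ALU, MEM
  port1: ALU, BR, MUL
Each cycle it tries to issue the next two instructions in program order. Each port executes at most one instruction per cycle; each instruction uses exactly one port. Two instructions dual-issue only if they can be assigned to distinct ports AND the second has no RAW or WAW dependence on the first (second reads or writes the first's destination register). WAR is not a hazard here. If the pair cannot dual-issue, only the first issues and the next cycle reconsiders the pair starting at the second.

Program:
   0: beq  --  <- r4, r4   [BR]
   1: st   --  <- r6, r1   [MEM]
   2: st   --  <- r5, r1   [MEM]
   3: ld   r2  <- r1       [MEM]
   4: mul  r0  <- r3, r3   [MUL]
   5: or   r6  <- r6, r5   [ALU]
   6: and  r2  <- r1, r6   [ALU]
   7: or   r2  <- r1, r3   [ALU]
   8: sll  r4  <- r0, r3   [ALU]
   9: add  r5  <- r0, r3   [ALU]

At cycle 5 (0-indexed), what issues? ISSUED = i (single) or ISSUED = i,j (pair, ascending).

0. beq st @i0&i1  | dual
1. st @i2  | no-port MEM/MEM
2. ld mul @i3&i4  | dual
3. or @i5  | RAW r6
4. and @i6  | WAW r2
5. or sll @i7&i8  | dual
6. add @i9  | tail

ISSUED = 7,8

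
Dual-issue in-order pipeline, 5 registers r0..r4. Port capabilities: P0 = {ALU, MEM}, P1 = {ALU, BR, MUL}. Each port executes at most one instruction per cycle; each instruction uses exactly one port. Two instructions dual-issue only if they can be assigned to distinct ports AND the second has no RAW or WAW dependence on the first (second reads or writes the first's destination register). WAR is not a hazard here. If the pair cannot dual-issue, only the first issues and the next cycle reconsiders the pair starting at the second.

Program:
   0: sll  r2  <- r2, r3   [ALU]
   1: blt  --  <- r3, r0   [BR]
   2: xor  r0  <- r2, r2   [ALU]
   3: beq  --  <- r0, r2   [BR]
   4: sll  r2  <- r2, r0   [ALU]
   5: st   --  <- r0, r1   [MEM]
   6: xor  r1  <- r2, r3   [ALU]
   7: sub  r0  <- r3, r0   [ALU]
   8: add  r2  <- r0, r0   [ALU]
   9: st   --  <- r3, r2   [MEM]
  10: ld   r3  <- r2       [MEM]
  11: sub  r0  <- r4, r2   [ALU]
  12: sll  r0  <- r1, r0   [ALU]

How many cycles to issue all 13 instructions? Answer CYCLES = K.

[0] i0+i1  sll.ALU;blt.BR  -- 2-wide
[1] i2  xor.ALU  -- RAW r0
[2] i3+i4  beq.BR;sll.ALU  -- 2-wide
[3] i5+i6  st.MEM;xor.ALU  -- 2-wide
[4] i7  sub.ALU  -- RAW r0
[5] i8  add.ALU  -- RAW r2
[6] i9  st.MEM  -- no-port MEM/MEM
[7] i10+i11  ld.MEM;sub.ALU  -- 2-wide
[8] i12  sll.ALU  -- tail

CYCLES = 9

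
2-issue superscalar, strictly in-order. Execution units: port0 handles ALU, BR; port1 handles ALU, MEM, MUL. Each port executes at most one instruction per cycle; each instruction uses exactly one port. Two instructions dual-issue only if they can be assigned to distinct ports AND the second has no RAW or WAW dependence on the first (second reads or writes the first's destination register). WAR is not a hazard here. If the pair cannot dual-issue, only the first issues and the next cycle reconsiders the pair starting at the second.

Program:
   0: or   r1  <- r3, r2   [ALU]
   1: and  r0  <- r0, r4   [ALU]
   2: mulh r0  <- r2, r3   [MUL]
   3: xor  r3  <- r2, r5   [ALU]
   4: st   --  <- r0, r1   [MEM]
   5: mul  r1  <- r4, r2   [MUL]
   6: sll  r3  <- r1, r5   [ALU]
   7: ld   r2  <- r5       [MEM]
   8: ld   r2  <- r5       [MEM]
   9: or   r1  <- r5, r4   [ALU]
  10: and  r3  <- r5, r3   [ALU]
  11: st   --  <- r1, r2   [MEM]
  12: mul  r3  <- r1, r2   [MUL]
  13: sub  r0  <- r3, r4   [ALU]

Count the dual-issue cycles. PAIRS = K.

PAIRS = 5

[0] i0+i1  or/and  -- pair
[1] i2+i3  mulh/xor  -- pair
[2] i4  st  -- no-port MEM/MUL
[3] i5  mul  -- RAW r1
[4] i6+i7  sll/ld  -- pair
[5] i8+i9  ld/or  -- pair
[6] i10+i11  and/st  -- pair
[7] i12  mul  -- RAW r3
[8] i13  sub  -- tail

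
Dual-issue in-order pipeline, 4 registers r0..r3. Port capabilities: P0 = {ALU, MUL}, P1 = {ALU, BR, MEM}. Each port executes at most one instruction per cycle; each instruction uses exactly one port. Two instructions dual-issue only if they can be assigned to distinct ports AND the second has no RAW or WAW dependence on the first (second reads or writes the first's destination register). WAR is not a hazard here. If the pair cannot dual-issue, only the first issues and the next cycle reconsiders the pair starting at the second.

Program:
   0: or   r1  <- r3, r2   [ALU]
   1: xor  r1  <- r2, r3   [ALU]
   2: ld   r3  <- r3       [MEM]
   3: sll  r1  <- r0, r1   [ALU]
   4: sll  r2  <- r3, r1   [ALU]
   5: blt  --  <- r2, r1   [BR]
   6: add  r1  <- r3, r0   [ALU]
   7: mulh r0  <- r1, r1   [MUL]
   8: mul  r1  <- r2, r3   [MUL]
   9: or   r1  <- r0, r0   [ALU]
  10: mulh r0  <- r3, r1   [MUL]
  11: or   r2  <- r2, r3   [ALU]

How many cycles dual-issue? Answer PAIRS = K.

#0 head=0: or i0 WAW r1
#1 head=1: xor ld i1/i2 2-wide
#2 head=3: sll i3 RAW r1
#3 head=4: sll i4 RAW r2
#4 head=5: blt add i5/i6 2-wide
#5 head=7: mulh i7 no-port MUL/MUL
#6 head=8: mul i8 WAW r1
#7 head=9: or i9 RAW r1
#8 head=10: mulh or i10/i11 2-wide

PAIRS = 3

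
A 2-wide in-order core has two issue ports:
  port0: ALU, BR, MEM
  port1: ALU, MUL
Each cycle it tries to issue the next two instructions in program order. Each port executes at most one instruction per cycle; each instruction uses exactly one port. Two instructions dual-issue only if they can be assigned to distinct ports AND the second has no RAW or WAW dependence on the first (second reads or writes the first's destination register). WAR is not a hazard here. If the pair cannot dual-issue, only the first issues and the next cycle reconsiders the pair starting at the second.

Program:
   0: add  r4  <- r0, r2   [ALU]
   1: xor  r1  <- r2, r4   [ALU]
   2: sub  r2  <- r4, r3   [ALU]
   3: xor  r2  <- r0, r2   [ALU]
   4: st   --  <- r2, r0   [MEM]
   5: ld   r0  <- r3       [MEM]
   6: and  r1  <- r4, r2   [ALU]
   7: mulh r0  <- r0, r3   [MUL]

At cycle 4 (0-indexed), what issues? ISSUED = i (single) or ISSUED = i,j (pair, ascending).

ISSUED = 5,6

#0 head=0: add i0 RAW r4
#1 head=1: xor+sub i1/i2 dual
#2 head=3: xor i3 RAW r2
#3 head=4: st i4 no-port MEM/MEM
#4 head=5: ld+and i5/i6 dual
#5 head=7: mulh i7 tail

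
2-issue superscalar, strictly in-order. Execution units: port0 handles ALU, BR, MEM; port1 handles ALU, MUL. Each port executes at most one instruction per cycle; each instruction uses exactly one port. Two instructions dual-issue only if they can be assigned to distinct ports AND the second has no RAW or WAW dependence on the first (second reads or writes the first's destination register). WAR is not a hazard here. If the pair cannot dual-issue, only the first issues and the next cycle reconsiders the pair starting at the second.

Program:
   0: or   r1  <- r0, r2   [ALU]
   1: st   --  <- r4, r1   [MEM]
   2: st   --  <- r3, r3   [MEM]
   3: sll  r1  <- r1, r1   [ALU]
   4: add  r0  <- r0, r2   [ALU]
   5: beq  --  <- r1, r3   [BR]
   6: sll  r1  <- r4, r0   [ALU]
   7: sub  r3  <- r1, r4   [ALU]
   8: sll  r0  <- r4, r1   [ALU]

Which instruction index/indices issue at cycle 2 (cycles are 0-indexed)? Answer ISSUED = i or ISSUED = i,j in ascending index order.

  cy0 -> i0 (or) RAW r1
  cy1 -> i1 (st) no-port MEM/MEM
  cy2 -> i2&i3 (st+sll) dual
  cy3 -> i4&i5 (add+beq) dual
  cy4 -> i6 (sll) RAW r1
  cy5 -> i7&i8 (sub+sll) dual

ISSUED = 2,3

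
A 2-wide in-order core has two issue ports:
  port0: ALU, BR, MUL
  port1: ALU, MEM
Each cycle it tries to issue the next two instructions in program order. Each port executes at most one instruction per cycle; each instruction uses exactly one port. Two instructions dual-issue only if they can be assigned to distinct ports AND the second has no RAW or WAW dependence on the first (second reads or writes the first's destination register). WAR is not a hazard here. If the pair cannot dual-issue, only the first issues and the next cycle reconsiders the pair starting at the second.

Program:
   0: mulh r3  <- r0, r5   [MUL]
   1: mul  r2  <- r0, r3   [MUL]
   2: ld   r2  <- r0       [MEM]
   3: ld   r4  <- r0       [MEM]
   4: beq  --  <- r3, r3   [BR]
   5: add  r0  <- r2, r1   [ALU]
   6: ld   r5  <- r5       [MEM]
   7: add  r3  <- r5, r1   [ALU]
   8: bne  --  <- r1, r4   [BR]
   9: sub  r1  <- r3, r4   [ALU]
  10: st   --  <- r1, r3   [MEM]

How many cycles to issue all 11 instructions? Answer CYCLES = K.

CYCLES = 8

  cy0 -> i0 (mulh.MUL) no-port MUL/MUL
  cy1 -> i1 (mul.MUL) WAW r2
  cy2 -> i2 (ld.MEM) no-port MEM/MEM
  cy3 -> i3&i4 (ld.MEM beq.BR) dual
  cy4 -> i5&i6 (add.ALU ld.MEM) dual
  cy5 -> i7&i8 (add.ALU bne.BR) dual
  cy6 -> i9 (sub.ALU) RAW r1
  cy7 -> i10 (st.MEM) tail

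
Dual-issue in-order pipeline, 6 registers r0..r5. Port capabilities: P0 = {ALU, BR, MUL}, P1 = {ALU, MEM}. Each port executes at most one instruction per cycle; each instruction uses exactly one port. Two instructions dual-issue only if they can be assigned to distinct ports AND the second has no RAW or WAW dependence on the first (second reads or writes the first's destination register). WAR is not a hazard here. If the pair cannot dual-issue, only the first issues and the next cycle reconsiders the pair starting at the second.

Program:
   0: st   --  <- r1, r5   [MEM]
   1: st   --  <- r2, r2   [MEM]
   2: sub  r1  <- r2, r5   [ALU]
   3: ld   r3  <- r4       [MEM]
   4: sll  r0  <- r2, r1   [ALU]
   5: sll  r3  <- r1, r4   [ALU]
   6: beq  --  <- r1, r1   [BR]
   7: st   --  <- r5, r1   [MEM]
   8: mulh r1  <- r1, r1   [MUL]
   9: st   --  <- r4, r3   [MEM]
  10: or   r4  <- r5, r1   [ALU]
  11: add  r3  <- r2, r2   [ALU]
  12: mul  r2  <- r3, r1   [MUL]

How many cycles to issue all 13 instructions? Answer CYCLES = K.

0. st @i0  | no-port MEM/MEM
1. st sub @i1,i2  | 2-wide
2. ld sll @i3,i4  | 2-wide
3. sll beq @i5,i6  | 2-wide
4. st mulh @i7,i8  | 2-wide
5. st or @i9,i10  | 2-wide
6. add @i11  | RAW r3
7. mul @i12  | tail

CYCLES = 8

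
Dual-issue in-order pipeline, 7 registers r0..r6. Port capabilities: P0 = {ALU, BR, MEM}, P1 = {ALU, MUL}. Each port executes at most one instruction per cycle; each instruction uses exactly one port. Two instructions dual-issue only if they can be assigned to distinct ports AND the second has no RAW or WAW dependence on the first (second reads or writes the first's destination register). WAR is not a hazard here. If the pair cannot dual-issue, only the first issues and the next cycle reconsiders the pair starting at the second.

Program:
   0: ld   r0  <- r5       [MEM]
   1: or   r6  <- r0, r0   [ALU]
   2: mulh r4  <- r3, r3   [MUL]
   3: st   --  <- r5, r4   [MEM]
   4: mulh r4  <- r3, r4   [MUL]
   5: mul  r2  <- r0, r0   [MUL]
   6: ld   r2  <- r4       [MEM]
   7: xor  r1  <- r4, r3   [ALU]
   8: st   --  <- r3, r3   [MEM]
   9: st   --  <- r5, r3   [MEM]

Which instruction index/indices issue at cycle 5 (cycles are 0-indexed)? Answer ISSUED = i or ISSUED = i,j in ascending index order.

0. ld @i0  | RAW r0
1. or;mulh @i1&i2  | pair
2. st;mulh @i3&i4  | pair
3. mul @i5  | WAW r2
4. ld;xor @i6&i7  | pair
5. st @i8  | no-port MEM/MEM
6. st @i9  | tail

ISSUED = 8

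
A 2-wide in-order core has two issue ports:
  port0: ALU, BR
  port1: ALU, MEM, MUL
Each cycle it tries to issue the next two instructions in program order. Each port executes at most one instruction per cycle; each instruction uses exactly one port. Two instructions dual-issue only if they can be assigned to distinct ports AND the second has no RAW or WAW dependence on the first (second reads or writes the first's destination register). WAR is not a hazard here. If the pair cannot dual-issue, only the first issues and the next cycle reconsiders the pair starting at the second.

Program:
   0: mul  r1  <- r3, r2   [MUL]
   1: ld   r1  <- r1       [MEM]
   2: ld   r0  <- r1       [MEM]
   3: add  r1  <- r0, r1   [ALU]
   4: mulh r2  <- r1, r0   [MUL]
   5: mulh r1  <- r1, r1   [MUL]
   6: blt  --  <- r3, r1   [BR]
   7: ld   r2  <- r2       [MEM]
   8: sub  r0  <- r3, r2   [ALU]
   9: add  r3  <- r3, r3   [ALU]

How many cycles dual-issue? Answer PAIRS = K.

c0: i0 mul.MUL  no-port MUL/MEM
c1: i1 ld.MEM  no-port MEM/MEM
c2: i2 ld.MEM  RAW r0
c3: i3 add.ALU  RAW r1
c4: i4 mulh.MUL  no-port MUL/MUL
c5: i5 mulh.MUL  RAW r1
c6: i6,i7 blt.BR+ld.MEM  2-wide
c7: i8,i9 sub.ALU+add.ALU  2-wide

PAIRS = 2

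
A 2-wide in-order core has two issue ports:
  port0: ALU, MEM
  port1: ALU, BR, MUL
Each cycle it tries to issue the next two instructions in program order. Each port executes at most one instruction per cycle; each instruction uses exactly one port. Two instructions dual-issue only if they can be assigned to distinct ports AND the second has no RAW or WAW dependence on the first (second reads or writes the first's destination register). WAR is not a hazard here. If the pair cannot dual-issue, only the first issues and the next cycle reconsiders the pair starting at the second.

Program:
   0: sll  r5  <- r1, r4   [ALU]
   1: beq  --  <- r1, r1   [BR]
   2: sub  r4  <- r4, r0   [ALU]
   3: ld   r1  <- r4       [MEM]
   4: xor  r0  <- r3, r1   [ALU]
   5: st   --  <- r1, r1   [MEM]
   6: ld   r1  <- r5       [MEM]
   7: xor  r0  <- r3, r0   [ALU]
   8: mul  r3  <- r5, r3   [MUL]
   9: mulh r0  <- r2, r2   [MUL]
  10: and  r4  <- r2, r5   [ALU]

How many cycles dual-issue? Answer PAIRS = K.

PAIRS = 4

c0: i0+i1 sll+beq  pair
c1: i2 sub  RAW r4
c2: i3 ld  RAW r1
c3: i4+i5 xor+st  pair
c4: i6+i7 ld+xor  pair
c5: i8 mul  no-port MUL/MUL
c6: i9+i10 mulh+and  pair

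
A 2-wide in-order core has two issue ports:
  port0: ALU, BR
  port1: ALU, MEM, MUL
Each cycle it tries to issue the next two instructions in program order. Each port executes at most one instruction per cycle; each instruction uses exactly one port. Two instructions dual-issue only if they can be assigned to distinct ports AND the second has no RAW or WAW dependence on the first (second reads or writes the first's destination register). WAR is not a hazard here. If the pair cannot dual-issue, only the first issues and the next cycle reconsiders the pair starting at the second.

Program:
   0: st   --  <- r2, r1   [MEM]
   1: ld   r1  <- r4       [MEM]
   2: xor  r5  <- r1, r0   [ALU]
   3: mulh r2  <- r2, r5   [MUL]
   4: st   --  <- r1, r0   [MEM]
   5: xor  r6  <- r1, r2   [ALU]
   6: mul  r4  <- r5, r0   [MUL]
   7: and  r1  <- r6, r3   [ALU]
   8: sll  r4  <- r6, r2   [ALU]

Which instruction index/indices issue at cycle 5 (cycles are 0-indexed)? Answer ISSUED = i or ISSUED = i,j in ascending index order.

0. st.MEM @i0  | no-port MEM/MEM
1. ld.MEM @i1  | RAW r1
2. xor.ALU @i2  | RAW r5
3. mulh.MUL @i3  | no-port MUL/MEM
4. st.MEM+xor.ALU @i4/i5  | pair
5. mul.MUL+and.ALU @i6/i7  | pair
6. sll.ALU @i8  | tail

ISSUED = 6,7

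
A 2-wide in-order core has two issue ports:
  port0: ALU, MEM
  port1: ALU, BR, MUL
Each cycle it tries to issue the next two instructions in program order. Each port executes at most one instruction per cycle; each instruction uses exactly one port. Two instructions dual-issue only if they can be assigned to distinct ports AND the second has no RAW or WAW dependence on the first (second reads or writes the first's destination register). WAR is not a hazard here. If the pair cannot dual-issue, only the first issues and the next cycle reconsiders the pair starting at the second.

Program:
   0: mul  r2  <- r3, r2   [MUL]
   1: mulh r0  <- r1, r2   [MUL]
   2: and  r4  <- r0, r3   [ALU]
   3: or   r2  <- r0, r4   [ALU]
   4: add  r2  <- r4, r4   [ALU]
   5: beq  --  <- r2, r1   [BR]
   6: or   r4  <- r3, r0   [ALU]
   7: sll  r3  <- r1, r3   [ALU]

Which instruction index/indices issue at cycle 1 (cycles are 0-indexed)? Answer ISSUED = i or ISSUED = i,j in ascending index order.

[0] i0  mul.MUL  -- no-port MUL/MUL
[1] i1  mulh.MUL  -- RAW r0
[2] i2  and.ALU  -- RAW r4
[3] i3  or.ALU  -- WAW r2
[4] i4  add.ALU  -- RAW r2
[5] i5,i6  beq.BR;or.ALU  -- pair
[6] i7  sll.ALU  -- tail

ISSUED = 1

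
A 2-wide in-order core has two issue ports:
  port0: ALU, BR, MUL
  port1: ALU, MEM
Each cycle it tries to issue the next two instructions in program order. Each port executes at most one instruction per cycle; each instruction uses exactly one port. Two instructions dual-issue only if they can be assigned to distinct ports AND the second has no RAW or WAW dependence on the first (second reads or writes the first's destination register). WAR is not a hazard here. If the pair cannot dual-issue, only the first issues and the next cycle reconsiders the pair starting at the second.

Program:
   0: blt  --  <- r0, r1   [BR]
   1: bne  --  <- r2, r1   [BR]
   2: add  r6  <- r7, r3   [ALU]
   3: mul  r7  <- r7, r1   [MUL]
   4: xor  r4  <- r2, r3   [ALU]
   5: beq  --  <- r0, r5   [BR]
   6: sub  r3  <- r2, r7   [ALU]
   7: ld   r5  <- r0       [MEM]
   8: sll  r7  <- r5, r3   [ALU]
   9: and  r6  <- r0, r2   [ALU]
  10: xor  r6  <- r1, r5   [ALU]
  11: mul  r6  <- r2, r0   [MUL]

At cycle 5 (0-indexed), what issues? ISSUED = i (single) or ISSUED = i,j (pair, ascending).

ISSUED = 8,9

c0: i0 blt  no-port BR/BR
c1: i1+i2 bne;add  2-wide
c2: i3+i4 mul;xor  2-wide
c3: i5+i6 beq;sub  2-wide
c4: i7 ld  RAW r5
c5: i8+i9 sll;and  2-wide
c6: i10 xor  WAW r6
c7: i11 mul  tail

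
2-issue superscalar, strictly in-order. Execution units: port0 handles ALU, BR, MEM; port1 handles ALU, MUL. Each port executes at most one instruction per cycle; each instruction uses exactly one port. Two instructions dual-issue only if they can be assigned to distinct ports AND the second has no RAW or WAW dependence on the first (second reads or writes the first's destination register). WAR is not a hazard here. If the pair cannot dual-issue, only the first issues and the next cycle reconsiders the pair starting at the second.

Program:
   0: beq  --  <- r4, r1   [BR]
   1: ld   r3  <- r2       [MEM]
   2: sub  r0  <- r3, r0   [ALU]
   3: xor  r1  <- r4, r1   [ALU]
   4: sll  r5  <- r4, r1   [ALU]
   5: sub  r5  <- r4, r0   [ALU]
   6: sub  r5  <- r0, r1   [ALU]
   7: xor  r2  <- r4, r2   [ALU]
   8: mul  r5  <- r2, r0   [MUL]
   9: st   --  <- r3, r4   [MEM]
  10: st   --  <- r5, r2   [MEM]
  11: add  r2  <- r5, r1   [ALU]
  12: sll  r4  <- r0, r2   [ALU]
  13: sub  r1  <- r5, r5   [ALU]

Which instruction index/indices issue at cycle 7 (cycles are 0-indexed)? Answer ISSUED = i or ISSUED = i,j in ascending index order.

ISSUED = 10,11

#0 head=0: beq i0 no-port BR/MEM
#1 head=1: ld i1 RAW r3
#2 head=2: sub+xor i2,i3 dual
#3 head=4: sll i4 WAW r5
#4 head=5: sub i5 WAW r5
#5 head=6: sub+xor i6,i7 dual
#6 head=8: mul+st i8,i9 dual
#7 head=10: st+add i10,i11 dual
#8 head=12: sll+sub i12,i13 dual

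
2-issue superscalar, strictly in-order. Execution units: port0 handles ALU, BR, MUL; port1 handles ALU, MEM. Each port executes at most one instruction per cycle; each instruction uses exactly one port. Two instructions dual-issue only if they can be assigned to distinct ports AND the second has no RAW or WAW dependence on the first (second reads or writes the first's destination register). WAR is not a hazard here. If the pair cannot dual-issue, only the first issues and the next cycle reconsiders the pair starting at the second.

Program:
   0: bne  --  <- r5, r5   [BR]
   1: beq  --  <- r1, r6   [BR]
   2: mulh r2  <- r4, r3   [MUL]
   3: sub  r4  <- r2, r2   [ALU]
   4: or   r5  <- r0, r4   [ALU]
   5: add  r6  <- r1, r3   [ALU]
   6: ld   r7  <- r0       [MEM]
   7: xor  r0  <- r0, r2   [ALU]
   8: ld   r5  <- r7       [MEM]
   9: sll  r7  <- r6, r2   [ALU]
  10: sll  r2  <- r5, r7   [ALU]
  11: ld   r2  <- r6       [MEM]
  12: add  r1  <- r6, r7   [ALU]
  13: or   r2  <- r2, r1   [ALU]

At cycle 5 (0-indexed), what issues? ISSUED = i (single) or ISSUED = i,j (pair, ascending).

[0] i0  bne  -- no-port BR/BR
[1] i1  beq  -- no-port BR/MUL
[2] i2  mulh  -- RAW r2
[3] i3  sub  -- RAW r4
[4] i4,i5  or add  -- 2-wide
[5] i6,i7  ld xor  -- 2-wide
[6] i8,i9  ld sll  -- 2-wide
[7] i10  sll  -- WAW r2
[8] i11,i12  ld add  -- 2-wide
[9] i13  or  -- tail

ISSUED = 6,7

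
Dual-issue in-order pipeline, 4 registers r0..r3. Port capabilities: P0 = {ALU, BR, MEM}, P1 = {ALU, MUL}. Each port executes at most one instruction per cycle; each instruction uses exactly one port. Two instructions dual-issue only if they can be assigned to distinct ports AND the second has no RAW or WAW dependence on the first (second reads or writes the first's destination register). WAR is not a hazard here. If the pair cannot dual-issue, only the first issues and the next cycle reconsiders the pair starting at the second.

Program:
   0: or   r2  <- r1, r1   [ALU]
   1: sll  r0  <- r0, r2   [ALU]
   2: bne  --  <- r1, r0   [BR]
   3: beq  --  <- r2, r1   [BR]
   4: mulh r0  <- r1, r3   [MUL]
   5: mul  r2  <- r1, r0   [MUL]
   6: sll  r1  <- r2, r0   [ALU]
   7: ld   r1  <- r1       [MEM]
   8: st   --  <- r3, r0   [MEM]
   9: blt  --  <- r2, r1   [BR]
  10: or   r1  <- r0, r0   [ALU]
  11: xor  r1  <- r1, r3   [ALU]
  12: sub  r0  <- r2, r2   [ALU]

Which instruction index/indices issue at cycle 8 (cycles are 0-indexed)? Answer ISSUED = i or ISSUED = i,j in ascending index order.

c0: i0 or.ALU  RAW r2
c1: i1 sll.ALU  RAW r0
c2: i2 bne.BR  no-port BR/BR
c3: i3,i4 beq.BR+mulh.MUL  2-wide
c4: i5 mul.MUL  RAW r2
c5: i6 sll.ALU  RAW+WAW r1
c6: i7 ld.MEM  no-port MEM/MEM
c7: i8 st.MEM  no-port MEM/BR
c8: i9,i10 blt.BR+or.ALU  2-wide
c9: i11,i12 xor.ALU+sub.ALU  2-wide

ISSUED = 9,10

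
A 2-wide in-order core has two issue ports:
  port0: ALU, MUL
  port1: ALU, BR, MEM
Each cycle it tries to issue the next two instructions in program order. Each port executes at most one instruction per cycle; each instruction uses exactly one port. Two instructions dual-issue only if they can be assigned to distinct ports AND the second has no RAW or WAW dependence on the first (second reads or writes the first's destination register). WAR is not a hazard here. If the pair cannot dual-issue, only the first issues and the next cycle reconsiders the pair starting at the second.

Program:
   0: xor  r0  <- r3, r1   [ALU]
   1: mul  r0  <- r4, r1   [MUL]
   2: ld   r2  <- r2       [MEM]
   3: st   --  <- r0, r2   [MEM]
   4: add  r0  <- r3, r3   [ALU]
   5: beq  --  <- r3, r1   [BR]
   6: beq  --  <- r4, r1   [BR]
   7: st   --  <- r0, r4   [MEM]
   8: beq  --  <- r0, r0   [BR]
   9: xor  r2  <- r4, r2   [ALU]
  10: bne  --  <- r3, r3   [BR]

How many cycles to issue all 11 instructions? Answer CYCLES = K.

CYCLES = 8

  cy0 -> i0 (xor.ALU) WAW r0
  cy1 -> i1,i2 (mul.MUL+ld.MEM) 2-wide
  cy2 -> i3,i4 (st.MEM+add.ALU) 2-wide
  cy3 -> i5 (beq.BR) no-port BR/BR
  cy4 -> i6 (beq.BR) no-port BR/MEM
  cy5 -> i7 (st.MEM) no-port MEM/BR
  cy6 -> i8,i9 (beq.BR+xor.ALU) 2-wide
  cy7 -> i10 (bne.BR) tail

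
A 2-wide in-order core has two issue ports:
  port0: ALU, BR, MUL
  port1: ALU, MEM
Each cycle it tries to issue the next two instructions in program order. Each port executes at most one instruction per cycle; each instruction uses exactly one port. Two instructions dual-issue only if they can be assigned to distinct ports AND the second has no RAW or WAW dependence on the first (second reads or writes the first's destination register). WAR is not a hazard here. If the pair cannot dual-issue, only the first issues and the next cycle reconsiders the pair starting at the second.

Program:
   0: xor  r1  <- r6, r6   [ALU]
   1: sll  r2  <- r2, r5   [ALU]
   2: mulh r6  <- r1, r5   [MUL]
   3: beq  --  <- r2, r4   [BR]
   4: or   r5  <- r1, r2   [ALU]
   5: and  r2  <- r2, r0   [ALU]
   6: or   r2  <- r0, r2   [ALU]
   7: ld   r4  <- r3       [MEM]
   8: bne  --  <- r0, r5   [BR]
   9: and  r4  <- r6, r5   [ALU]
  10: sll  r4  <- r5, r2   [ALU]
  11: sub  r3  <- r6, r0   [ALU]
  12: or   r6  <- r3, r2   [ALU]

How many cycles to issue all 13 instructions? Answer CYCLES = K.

0. xor+sll @i0&i1  | dual
1. mulh @i2  | no-port MUL/BR
2. beq+or @i3&i4  | dual
3. and @i5  | RAW+WAW r2
4. or+ld @i6&i7  | dual
5. bne+and @i8&i9  | dual
6. sll+sub @i10&i11  | dual
7. or @i12  | tail

CYCLES = 8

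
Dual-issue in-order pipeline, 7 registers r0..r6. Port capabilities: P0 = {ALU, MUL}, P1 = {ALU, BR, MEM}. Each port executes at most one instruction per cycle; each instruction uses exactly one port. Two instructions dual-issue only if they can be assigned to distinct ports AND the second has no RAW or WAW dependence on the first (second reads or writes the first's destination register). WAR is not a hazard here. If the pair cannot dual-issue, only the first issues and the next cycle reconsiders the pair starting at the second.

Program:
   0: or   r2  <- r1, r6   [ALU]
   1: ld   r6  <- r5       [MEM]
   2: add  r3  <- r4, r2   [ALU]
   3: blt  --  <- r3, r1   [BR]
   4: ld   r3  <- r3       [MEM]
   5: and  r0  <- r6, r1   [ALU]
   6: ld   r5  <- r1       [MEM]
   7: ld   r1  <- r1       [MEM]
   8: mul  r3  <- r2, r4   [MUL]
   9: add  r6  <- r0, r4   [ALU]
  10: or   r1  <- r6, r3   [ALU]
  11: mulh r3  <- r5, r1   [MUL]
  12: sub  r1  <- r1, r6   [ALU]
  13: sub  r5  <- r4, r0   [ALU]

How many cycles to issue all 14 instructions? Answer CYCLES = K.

c0: i0+i1 or+ld  dual
c1: i2 add  RAW r3
c2: i3 blt  no-port BR/MEM
c3: i4+i5 ld+and  dual
c4: i6 ld  no-port MEM/MEM
c5: i7+i8 ld+mul  dual
c6: i9 add  RAW r6
c7: i10 or  RAW r1
c8: i11+i12 mulh+sub  dual
c9: i13 sub  tail

CYCLES = 10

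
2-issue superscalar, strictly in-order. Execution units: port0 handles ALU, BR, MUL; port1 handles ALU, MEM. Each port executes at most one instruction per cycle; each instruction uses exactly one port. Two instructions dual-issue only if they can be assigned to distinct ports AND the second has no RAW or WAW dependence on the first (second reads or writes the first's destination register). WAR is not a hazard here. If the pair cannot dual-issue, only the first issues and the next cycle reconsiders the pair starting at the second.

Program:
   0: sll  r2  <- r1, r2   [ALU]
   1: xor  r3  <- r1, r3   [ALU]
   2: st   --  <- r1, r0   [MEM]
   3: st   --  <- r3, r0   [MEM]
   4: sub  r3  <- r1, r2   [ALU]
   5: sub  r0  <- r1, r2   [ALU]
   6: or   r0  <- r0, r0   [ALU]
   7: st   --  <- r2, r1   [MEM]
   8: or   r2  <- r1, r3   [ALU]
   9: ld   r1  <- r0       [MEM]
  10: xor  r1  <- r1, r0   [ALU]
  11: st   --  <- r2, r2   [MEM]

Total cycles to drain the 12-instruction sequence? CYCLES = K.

CYCLES = 7

#0 head=0: sll.ALU+xor.ALU i0,i1 dual
#1 head=2: st.MEM i2 no-port MEM/MEM
#2 head=3: st.MEM+sub.ALU i3,i4 dual
#3 head=5: sub.ALU i5 RAW+WAW r0
#4 head=6: or.ALU+st.MEM i6,i7 dual
#5 head=8: or.ALU+ld.MEM i8,i9 dual
#6 head=10: xor.ALU+st.MEM i10,i11 dual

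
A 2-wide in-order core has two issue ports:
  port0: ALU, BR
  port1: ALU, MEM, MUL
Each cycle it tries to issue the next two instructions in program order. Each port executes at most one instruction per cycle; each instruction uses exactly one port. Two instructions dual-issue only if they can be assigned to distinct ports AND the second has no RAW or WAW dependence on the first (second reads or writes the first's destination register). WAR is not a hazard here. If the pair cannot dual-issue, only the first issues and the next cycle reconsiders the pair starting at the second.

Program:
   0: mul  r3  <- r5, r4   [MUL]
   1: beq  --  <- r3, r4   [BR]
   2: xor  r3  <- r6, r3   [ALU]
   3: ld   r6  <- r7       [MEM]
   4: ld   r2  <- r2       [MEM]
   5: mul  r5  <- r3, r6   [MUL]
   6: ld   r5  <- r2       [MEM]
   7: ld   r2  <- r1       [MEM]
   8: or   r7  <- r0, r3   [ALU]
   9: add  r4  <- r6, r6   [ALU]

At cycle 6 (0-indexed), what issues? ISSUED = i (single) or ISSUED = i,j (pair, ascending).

ISSUED = 7,8

0. mul @i0  | RAW r3
1. beq;xor @i1,i2  | dual
2. ld @i3  | no-port MEM/MEM
3. ld @i4  | no-port MEM/MUL
4. mul @i5  | no-port MUL/MEM
5. ld @i6  | no-port MEM/MEM
6. ld;or @i7,i8  | dual
7. add @i9  | tail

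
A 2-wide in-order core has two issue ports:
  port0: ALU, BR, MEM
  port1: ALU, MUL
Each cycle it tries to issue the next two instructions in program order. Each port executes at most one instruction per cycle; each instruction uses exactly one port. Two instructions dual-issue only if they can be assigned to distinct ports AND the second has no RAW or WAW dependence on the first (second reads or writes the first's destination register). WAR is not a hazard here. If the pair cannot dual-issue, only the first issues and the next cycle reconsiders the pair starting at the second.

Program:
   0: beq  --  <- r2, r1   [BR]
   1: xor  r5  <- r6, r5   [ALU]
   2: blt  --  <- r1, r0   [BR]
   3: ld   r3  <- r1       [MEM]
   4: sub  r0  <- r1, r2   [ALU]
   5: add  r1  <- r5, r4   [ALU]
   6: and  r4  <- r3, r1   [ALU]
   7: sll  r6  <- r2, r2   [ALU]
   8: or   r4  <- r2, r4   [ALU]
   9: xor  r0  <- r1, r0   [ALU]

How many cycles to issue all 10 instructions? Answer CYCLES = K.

0. beq xor @i0,i1  | pair
1. blt @i2  | no-port BR/MEM
2. ld sub @i3,i4  | pair
3. add @i5  | RAW r1
4. and sll @i6,i7  | pair
5. or xor @i8,i9  | pair

CYCLES = 6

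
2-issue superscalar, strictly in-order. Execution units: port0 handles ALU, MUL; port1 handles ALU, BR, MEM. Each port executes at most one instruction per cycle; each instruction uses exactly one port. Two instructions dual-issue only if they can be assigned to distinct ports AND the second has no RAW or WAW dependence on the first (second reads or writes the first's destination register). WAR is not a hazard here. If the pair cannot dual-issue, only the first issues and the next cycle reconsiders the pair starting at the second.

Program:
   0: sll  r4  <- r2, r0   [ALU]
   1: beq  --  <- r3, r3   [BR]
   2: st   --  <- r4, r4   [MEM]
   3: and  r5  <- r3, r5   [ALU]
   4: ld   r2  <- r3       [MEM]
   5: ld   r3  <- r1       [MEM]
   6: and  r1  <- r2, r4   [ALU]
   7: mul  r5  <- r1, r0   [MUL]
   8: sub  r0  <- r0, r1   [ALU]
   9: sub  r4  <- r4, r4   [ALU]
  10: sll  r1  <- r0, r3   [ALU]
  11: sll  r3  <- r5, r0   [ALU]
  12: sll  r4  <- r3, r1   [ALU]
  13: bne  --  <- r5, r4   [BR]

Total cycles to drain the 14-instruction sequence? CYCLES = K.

#0 head=0: sll.ALU;beq.BR i0/i1 pair
#1 head=2: st.MEM;and.ALU i2/i3 pair
#2 head=4: ld.MEM i4 no-port MEM/MEM
#3 head=5: ld.MEM;and.ALU i5/i6 pair
#4 head=7: mul.MUL;sub.ALU i7/i8 pair
#5 head=9: sub.ALU;sll.ALU i9/i10 pair
#6 head=11: sll.ALU i11 RAW r3
#7 head=12: sll.ALU i12 RAW r4
#8 head=13: bne.BR i13 tail

CYCLES = 9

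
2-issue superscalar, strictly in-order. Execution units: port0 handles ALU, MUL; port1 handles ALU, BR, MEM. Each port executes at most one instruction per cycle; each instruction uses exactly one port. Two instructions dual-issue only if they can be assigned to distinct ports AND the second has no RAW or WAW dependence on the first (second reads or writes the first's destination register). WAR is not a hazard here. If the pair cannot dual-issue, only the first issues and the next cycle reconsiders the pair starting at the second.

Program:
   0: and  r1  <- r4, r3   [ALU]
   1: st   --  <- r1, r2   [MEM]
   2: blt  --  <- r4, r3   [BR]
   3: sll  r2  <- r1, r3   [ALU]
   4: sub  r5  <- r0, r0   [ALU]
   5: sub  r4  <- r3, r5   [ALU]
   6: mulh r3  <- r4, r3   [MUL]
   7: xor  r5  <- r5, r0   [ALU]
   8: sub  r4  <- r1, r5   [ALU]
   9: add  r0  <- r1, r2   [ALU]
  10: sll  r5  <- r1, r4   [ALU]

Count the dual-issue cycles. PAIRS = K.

PAIRS = 3

[0] i0  and.ALU  -- RAW r1
[1] i1  st.MEM  -- no-port MEM/BR
[2] i2+i3  blt.BR;sll.ALU  -- dual
[3] i4  sub.ALU  -- RAW r5
[4] i5  sub.ALU  -- RAW r4
[5] i6+i7  mulh.MUL;xor.ALU  -- dual
[6] i8+i9  sub.ALU;add.ALU  -- dual
[7] i10  sll.ALU  -- tail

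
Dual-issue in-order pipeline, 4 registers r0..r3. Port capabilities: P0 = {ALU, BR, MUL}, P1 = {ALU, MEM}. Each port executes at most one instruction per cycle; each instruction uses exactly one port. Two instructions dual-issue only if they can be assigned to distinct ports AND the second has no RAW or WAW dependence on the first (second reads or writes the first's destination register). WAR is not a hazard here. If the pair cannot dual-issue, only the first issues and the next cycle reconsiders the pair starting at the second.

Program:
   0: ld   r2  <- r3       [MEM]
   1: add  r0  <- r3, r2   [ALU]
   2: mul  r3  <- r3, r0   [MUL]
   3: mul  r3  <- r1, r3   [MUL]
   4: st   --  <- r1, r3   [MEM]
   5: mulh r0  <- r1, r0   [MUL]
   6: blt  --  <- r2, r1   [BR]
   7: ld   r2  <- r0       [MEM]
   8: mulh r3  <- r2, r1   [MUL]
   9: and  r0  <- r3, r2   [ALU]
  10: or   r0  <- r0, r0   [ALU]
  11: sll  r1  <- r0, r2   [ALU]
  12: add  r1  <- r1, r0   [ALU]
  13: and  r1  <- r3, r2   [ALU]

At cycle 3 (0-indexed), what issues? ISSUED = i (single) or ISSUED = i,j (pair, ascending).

ISSUED = 3

[0] i0  ld.MEM  -- RAW r2
[1] i1  add.ALU  -- RAW r0
[2] i2  mul.MUL  -- no-port MUL/MUL
[3] i3  mul.MUL  -- RAW r3
[4] i4,i5  st.MEM;mulh.MUL  -- pair
[5] i6,i7  blt.BR;ld.MEM  -- pair
[6] i8  mulh.MUL  -- RAW r3
[7] i9  and.ALU  -- RAW+WAW r0
[8] i10  or.ALU  -- RAW r0
[9] i11  sll.ALU  -- RAW+WAW r1
[10] i12  add.ALU  -- WAW r1
[11] i13  and.ALU  -- tail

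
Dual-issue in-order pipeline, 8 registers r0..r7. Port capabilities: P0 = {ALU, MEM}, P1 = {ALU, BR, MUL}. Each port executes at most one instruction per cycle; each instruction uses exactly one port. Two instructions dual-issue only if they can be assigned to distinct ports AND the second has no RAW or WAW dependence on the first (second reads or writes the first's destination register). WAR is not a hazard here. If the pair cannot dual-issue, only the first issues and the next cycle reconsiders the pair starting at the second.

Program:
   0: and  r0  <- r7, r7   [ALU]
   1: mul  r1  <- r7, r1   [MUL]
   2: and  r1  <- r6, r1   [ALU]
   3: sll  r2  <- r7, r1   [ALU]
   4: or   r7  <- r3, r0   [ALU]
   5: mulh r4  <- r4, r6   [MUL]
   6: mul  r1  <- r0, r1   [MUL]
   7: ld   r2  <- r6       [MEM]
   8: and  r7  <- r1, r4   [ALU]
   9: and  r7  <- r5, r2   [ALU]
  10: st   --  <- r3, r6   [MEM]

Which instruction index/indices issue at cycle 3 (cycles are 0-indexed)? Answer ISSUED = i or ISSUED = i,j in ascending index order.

ISSUED = 5

[0] i0,i1  and.ALU+mul.MUL  -- 2-wide
[1] i2  and.ALU  -- RAW r1
[2] i3,i4  sll.ALU+or.ALU  -- 2-wide
[3] i5  mulh.MUL  -- no-port MUL/MUL
[4] i6,i7  mul.MUL+ld.MEM  -- 2-wide
[5] i8  and.ALU  -- WAW r7
[6] i9,i10  and.ALU+st.MEM  -- 2-wide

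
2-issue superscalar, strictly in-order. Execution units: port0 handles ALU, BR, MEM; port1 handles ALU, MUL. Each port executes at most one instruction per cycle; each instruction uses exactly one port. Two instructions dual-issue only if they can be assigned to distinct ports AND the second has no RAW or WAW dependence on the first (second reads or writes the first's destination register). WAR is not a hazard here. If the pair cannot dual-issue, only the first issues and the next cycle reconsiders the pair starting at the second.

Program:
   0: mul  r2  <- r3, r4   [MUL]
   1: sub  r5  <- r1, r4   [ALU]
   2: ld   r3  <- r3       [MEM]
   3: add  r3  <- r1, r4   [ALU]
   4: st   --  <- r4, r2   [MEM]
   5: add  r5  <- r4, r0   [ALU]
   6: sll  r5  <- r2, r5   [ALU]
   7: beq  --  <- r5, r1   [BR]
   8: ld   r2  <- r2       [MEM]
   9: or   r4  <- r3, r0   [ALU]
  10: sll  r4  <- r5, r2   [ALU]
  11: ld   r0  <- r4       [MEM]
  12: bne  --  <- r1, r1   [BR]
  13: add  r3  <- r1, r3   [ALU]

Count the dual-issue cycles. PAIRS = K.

[0] i0,i1  mul.MUL+sub.ALU  -- dual
[1] i2  ld.MEM  -- WAW r3
[2] i3,i4  add.ALU+st.MEM  -- dual
[3] i5  add.ALU  -- RAW+WAW r5
[4] i6  sll.ALU  -- RAW r5
[5] i7  beq.BR  -- no-port BR/MEM
[6] i8,i9  ld.MEM+or.ALU  -- dual
[7] i10  sll.ALU  -- RAW r4
[8] i11  ld.MEM  -- no-port MEM/BR
[9] i12,i13  bne.BR+add.ALU  -- dual

PAIRS = 4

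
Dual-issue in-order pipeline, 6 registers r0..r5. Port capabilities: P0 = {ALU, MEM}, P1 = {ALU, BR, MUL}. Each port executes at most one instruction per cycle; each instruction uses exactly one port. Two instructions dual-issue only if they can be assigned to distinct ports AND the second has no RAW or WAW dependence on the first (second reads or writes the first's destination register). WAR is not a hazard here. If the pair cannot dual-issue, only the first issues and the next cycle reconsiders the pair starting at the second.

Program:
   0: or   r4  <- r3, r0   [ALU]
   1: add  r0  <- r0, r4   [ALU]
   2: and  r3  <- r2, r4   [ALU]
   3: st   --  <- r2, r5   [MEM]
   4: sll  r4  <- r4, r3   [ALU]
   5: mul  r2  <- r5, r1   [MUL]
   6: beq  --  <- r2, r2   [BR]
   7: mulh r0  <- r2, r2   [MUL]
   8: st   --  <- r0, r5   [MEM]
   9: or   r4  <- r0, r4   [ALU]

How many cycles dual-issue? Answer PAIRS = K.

[0] i0  or  -- RAW r4
[1] i1+i2  add/and  -- 2-wide
[2] i3+i4  st/sll  -- 2-wide
[3] i5  mul  -- no-port MUL/BR
[4] i6  beq  -- no-port BR/MUL
[5] i7  mulh  -- RAW r0
[6] i8+i9  st/or  -- 2-wide

PAIRS = 3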